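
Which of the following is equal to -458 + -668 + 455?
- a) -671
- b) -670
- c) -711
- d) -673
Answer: a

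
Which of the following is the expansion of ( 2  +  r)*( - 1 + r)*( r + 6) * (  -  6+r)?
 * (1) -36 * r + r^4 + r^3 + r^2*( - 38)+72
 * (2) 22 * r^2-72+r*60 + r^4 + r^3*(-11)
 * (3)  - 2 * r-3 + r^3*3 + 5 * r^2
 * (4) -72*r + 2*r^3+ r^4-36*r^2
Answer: 1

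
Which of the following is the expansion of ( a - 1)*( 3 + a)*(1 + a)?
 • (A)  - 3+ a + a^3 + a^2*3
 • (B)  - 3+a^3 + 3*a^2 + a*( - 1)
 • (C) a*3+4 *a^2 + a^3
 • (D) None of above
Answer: B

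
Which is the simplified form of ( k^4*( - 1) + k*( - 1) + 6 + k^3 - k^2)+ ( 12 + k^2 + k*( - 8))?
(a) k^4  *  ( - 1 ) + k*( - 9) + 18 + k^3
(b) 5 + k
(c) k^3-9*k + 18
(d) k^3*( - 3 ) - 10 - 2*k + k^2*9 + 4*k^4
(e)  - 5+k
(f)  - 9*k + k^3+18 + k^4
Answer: a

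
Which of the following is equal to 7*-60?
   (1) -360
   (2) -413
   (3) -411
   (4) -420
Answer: 4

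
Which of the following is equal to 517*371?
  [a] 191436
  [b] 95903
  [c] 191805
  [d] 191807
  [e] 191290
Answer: d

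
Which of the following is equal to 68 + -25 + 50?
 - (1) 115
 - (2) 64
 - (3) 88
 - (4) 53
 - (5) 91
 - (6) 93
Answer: 6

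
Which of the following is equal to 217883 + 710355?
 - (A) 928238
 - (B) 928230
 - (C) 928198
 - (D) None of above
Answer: A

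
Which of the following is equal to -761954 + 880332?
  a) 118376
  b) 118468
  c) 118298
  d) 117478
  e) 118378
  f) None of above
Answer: e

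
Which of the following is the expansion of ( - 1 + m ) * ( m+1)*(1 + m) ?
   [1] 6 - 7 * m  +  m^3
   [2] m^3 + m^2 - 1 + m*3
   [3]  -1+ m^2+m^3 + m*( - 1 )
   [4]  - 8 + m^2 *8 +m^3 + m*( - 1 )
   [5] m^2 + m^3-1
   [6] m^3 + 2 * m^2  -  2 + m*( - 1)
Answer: 3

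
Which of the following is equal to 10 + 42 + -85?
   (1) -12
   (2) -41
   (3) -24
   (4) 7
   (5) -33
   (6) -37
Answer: 5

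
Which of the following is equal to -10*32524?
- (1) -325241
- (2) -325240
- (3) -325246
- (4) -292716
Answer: 2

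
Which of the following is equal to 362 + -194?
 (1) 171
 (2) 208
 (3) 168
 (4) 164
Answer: 3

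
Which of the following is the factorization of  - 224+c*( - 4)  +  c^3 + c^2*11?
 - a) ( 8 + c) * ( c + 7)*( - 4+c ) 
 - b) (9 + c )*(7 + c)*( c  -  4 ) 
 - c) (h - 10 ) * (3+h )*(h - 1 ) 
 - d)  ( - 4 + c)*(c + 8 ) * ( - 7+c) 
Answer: a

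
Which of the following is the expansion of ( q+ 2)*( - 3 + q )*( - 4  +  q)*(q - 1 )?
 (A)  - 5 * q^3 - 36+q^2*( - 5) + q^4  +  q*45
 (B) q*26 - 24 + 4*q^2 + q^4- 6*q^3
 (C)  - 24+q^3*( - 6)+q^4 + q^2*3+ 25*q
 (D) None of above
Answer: D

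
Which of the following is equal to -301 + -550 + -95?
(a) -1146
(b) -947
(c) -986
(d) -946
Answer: d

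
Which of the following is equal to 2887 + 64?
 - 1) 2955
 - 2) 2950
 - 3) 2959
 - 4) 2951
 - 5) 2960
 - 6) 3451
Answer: 4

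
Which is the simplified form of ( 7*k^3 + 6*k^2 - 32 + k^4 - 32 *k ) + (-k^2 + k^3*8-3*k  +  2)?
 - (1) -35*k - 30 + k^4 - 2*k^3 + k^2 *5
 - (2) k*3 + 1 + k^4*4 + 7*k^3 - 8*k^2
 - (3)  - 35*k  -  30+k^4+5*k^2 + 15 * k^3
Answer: 3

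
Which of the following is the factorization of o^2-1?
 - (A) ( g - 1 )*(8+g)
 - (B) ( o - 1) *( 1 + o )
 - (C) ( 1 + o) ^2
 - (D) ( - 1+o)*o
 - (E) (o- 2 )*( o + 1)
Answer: B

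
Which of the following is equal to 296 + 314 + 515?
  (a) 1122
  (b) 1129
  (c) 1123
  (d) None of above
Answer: d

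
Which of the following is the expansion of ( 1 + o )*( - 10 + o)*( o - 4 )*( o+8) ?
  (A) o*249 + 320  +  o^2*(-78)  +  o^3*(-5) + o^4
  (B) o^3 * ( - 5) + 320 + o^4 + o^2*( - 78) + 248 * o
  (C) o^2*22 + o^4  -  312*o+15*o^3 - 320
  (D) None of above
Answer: B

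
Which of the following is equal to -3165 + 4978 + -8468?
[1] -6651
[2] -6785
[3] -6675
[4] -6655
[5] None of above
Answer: 4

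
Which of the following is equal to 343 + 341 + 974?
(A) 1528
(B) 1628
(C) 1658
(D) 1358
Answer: C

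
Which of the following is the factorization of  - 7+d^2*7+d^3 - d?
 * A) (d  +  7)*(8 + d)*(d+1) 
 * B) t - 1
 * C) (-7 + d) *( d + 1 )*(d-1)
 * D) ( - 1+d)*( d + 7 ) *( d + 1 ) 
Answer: D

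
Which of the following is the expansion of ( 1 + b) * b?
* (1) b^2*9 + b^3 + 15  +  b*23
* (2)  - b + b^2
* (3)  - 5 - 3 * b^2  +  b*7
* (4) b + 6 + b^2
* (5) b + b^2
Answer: 5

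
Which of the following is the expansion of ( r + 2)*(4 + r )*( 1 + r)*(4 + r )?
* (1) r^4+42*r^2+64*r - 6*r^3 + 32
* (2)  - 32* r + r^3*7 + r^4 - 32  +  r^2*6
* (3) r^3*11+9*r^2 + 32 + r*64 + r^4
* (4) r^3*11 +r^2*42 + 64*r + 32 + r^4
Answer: 4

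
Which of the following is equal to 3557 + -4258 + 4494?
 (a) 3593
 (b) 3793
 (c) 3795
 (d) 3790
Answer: b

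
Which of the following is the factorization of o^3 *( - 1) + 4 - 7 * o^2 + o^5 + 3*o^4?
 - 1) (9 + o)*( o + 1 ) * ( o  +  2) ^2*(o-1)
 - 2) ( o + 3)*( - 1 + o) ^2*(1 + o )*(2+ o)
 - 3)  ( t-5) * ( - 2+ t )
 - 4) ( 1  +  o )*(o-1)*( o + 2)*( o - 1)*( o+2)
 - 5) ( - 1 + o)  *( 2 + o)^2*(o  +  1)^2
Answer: 4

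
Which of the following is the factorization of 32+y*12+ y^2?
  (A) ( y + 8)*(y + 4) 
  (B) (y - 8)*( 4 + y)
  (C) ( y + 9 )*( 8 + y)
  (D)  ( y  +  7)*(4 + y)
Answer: A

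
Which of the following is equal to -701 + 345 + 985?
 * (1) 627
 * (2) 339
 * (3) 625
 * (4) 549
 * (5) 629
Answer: 5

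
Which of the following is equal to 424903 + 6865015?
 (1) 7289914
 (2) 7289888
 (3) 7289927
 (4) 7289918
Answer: 4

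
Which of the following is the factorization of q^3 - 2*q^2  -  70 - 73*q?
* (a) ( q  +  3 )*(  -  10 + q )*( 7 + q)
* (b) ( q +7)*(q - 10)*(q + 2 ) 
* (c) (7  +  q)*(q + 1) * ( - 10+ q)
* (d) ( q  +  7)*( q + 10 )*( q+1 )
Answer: c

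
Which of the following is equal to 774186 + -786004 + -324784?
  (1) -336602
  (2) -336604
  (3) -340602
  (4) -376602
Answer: 1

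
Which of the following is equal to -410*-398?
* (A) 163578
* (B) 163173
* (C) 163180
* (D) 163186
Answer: C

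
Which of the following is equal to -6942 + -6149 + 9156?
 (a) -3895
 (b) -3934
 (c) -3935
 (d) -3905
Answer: c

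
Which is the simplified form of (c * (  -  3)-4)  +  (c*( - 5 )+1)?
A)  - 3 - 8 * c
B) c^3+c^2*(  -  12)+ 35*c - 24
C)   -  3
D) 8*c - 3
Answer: A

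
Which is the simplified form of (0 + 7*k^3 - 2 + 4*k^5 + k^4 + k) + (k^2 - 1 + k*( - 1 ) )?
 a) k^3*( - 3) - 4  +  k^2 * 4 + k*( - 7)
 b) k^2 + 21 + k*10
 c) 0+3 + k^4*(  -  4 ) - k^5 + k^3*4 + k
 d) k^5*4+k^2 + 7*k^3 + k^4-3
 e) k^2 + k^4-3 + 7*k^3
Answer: d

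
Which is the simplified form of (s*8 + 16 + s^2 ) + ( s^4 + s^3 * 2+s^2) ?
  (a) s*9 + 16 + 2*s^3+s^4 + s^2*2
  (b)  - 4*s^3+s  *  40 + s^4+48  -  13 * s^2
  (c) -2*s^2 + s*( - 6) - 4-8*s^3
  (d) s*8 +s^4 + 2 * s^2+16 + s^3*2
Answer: d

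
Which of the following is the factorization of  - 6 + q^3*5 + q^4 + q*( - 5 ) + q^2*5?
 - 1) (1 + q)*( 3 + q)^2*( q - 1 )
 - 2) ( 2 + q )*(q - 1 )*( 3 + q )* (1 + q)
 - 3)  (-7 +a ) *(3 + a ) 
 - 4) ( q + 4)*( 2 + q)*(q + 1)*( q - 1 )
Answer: 2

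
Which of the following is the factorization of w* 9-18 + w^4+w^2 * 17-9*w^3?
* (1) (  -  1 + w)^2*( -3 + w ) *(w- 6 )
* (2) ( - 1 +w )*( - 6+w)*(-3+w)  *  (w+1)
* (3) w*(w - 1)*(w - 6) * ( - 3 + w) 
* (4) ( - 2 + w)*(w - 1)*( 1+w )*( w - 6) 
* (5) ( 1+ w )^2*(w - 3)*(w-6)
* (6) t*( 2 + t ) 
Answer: 2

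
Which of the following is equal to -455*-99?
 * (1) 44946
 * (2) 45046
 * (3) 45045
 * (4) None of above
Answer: 3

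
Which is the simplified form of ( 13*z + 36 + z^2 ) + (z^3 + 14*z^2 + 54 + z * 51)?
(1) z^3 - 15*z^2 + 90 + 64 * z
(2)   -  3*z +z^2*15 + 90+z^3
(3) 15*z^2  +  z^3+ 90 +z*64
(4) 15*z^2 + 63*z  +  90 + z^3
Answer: 3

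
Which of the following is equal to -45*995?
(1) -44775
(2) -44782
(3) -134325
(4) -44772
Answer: 1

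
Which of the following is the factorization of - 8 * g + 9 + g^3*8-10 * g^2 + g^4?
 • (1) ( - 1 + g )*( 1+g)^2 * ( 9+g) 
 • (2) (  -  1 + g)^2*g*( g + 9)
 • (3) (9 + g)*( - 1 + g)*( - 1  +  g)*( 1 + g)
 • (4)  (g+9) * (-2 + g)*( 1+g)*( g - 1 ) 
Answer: 3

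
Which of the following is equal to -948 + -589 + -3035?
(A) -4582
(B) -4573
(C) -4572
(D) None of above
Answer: C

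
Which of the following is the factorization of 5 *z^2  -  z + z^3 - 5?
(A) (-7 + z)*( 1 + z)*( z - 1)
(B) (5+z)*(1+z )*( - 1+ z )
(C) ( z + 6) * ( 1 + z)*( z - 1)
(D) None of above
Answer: B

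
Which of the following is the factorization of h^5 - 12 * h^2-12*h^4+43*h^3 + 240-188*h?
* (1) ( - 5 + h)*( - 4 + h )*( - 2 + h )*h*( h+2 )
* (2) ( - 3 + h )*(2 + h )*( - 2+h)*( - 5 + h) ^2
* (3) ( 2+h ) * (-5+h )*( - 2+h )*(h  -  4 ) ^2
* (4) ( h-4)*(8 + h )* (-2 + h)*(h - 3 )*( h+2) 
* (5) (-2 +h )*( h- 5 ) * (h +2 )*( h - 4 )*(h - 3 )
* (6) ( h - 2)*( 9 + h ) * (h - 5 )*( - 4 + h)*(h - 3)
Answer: 5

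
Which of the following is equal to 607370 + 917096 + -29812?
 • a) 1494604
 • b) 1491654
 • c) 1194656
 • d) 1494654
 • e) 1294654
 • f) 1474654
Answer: d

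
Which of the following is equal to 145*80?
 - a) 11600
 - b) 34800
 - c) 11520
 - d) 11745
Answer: a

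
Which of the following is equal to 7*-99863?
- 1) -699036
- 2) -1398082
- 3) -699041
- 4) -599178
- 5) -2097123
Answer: 3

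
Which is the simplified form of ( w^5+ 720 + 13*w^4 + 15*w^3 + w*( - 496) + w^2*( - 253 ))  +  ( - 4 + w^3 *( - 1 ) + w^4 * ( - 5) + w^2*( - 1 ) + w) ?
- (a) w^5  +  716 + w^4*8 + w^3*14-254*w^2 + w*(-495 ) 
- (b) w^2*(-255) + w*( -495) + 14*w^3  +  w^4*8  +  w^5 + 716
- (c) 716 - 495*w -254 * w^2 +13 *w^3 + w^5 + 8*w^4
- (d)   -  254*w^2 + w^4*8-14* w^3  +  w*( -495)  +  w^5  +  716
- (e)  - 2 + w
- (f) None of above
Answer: a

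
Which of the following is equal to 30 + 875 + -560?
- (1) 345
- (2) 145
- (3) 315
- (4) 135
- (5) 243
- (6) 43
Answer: 1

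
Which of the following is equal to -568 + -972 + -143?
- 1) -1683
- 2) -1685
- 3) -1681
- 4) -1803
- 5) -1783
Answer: 1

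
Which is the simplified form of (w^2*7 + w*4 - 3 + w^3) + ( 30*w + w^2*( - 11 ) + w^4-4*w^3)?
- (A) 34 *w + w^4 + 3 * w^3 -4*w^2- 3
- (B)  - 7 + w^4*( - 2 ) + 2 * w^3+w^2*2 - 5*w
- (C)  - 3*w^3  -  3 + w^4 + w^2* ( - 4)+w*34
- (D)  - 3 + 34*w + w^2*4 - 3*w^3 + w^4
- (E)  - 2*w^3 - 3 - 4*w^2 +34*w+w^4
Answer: C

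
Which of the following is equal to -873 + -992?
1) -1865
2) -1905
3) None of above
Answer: 1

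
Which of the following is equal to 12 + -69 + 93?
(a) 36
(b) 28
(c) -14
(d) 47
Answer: a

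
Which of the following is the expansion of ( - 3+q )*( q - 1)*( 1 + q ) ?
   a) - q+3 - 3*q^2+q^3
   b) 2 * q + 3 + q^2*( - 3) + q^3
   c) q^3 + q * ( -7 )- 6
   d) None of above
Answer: a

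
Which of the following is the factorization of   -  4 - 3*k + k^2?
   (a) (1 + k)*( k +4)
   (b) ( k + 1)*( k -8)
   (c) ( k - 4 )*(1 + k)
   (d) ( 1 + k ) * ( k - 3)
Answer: c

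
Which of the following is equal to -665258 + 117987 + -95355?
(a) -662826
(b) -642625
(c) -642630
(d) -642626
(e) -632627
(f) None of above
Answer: d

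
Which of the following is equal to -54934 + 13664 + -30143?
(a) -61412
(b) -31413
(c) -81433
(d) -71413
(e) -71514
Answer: d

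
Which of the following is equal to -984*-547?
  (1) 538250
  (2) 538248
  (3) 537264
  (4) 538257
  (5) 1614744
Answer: 2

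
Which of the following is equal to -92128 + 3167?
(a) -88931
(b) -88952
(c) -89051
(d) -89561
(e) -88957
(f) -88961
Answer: f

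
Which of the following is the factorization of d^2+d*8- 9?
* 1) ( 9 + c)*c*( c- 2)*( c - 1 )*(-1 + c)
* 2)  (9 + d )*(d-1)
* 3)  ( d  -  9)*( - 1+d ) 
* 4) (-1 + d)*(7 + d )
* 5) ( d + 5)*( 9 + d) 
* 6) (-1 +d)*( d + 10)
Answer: 2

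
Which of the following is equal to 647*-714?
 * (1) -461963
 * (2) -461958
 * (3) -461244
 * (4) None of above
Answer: 2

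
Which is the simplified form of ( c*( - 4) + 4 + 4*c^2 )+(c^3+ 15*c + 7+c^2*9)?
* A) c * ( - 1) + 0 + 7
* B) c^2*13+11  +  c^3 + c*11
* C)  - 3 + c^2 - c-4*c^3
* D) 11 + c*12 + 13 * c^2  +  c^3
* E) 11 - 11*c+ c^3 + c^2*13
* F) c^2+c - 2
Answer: B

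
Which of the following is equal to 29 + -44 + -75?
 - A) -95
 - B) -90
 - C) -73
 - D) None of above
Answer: B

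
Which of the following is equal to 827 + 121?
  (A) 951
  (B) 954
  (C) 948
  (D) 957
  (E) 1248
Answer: C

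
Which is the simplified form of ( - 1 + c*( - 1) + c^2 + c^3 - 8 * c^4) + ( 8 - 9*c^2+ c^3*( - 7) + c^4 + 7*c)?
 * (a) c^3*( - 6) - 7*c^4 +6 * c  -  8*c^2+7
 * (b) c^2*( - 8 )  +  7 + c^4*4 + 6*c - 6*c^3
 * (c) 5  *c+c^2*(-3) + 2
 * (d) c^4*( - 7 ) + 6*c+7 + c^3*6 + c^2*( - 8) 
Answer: a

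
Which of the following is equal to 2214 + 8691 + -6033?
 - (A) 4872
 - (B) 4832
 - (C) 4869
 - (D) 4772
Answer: A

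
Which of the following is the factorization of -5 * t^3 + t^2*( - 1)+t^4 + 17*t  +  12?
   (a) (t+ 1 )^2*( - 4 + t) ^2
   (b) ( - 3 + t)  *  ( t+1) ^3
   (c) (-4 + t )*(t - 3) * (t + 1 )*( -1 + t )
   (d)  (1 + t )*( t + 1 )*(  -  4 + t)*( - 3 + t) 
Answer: d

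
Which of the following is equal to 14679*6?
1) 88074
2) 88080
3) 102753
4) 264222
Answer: 1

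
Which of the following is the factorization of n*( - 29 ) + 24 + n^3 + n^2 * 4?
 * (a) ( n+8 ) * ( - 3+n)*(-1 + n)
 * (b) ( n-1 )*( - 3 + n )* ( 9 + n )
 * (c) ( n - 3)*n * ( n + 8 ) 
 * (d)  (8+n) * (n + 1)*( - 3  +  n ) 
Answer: a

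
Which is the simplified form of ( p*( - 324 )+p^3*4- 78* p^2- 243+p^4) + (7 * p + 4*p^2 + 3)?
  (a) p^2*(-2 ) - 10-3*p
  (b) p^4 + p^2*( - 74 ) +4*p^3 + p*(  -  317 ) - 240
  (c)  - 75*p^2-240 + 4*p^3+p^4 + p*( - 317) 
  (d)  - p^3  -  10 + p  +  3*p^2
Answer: b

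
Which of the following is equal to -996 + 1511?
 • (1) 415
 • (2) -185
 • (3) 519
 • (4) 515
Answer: 4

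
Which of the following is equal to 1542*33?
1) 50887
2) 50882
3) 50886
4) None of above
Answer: 3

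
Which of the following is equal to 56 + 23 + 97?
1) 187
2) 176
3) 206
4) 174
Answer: 2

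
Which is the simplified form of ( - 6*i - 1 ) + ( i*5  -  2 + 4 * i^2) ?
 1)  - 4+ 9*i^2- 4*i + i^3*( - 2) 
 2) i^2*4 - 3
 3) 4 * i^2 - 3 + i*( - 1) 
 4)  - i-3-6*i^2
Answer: 3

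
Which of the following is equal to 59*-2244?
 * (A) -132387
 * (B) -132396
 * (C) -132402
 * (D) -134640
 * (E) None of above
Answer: B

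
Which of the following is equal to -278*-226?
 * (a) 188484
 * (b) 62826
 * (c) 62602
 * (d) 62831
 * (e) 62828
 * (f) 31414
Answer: e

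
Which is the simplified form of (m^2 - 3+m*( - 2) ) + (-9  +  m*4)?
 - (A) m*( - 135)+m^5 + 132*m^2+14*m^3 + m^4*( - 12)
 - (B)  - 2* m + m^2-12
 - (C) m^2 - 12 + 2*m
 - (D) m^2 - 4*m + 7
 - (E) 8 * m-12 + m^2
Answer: C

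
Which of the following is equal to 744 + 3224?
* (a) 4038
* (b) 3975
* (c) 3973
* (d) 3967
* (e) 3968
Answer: e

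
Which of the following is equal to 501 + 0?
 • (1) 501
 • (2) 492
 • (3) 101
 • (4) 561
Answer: 1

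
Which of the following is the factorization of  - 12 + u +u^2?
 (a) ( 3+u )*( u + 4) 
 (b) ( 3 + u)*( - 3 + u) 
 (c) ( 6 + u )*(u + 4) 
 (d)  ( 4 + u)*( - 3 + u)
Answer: d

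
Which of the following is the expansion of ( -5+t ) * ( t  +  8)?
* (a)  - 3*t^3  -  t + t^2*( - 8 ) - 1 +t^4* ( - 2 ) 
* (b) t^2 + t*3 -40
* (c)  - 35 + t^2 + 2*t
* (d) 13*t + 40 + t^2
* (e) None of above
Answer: b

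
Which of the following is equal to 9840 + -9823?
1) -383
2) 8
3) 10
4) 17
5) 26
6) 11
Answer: 4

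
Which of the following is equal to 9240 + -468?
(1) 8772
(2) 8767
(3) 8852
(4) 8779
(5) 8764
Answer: 1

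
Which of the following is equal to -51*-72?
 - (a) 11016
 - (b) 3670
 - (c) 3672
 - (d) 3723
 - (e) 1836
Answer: c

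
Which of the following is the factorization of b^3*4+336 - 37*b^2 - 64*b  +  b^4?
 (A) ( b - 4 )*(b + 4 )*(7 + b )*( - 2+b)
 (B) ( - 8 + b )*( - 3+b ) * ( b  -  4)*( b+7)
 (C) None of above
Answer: C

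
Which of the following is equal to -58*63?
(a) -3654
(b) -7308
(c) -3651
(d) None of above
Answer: a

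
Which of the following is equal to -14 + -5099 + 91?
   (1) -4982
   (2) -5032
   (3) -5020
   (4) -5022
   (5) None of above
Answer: 4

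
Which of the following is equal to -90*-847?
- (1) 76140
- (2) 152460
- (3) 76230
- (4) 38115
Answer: 3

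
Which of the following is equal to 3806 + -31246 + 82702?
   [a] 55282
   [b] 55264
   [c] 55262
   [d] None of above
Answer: c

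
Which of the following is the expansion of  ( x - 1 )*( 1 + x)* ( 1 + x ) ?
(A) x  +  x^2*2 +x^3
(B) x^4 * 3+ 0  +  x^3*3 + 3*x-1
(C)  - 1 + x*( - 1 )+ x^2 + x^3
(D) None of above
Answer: C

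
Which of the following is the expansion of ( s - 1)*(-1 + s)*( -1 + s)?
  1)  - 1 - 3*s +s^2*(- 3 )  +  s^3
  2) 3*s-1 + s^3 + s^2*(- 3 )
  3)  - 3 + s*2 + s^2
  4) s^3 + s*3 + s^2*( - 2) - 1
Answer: 2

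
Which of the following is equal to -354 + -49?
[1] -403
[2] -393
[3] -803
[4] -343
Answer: 1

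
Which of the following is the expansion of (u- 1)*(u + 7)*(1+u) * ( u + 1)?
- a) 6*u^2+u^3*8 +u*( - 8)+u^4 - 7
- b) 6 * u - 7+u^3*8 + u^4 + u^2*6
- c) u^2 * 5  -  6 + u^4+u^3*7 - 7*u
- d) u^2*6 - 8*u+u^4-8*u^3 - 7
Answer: a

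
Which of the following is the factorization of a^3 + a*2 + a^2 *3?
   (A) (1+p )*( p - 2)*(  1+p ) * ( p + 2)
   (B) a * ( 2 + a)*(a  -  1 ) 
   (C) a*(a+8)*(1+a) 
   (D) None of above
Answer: D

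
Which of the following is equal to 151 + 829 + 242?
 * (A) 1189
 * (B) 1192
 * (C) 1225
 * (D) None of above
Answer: D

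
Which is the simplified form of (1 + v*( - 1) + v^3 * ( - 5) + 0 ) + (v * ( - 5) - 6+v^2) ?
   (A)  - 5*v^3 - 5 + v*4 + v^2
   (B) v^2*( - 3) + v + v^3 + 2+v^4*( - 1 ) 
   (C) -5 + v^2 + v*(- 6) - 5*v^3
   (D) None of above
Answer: C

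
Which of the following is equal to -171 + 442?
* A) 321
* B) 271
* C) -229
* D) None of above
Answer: B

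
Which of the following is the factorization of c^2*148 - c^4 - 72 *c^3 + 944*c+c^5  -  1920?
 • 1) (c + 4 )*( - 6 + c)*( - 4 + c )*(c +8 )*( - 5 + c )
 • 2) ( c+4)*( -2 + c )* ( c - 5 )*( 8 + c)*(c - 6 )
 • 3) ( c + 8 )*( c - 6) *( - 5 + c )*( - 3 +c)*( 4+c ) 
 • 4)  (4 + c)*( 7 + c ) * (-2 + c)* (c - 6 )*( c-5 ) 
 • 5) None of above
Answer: 2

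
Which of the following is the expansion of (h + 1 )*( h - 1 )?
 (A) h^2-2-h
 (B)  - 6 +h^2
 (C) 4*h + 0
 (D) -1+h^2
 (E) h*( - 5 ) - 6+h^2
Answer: D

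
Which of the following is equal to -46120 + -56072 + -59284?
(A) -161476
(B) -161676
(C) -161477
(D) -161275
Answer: A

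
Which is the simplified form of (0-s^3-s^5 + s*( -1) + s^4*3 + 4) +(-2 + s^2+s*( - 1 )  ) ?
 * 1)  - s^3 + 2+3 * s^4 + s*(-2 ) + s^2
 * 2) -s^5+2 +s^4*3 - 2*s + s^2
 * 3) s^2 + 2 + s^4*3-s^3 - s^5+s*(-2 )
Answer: 3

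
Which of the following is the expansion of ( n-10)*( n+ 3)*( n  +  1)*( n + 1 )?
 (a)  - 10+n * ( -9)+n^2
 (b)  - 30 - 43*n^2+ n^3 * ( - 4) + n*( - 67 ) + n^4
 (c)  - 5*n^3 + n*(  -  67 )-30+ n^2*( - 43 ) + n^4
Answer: c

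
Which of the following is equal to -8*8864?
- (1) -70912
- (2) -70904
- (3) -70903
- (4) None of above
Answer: 1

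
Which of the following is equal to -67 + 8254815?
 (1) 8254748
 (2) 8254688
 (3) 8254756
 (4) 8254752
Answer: 1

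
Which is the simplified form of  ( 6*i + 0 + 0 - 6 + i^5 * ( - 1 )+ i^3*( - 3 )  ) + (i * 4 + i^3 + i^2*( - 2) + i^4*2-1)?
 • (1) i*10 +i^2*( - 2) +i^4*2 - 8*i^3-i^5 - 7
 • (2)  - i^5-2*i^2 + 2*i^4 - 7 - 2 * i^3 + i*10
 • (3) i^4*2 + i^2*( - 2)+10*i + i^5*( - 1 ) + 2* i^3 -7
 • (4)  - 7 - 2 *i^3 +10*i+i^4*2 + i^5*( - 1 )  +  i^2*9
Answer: 2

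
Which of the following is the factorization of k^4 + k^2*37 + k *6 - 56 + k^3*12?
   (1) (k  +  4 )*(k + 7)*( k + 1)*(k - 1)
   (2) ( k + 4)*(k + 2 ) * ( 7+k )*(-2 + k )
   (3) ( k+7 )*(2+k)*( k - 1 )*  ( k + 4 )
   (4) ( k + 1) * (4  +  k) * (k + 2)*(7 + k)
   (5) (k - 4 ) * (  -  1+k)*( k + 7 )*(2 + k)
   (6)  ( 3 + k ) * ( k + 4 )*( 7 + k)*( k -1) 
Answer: 3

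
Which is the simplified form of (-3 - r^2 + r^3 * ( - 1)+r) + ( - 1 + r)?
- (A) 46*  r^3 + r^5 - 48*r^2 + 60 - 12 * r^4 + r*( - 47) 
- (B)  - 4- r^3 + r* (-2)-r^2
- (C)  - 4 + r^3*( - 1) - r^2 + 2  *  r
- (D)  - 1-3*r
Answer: C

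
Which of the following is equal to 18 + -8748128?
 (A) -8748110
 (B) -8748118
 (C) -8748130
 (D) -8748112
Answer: A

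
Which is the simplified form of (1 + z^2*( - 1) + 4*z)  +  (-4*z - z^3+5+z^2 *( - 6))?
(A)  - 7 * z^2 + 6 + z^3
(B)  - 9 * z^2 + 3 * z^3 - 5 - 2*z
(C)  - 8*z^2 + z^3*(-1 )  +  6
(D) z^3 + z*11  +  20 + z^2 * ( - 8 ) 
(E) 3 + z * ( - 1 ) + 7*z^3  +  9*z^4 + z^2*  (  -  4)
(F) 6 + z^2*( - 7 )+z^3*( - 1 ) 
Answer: F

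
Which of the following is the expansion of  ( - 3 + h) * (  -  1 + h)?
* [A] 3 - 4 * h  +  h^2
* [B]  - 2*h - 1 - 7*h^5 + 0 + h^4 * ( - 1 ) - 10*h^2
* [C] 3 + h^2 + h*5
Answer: A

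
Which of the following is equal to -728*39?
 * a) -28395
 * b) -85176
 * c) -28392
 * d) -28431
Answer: c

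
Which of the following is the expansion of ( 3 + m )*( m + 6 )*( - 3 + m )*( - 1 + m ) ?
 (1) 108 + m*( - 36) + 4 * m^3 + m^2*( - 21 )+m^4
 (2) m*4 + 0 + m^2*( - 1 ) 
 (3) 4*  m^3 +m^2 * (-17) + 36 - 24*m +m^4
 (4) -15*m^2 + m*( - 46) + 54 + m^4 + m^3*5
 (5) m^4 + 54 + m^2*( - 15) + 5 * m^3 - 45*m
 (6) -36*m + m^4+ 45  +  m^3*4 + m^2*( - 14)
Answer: 5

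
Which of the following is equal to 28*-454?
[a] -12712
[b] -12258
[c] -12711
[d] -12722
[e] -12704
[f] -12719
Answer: a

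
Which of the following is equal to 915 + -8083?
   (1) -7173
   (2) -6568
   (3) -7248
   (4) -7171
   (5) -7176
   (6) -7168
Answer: 6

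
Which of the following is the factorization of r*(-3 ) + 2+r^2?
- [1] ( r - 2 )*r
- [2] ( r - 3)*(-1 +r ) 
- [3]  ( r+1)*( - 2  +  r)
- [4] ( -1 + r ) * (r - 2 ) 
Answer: 4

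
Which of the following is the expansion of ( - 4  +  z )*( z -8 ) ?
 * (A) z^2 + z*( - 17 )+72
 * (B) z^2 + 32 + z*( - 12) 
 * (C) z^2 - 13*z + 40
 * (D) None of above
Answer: B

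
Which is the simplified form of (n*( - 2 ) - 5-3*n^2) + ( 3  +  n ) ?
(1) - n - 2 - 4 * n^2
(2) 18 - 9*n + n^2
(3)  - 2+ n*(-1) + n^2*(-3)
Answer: 3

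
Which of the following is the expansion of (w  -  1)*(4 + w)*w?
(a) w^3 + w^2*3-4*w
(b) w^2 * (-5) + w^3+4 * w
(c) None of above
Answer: a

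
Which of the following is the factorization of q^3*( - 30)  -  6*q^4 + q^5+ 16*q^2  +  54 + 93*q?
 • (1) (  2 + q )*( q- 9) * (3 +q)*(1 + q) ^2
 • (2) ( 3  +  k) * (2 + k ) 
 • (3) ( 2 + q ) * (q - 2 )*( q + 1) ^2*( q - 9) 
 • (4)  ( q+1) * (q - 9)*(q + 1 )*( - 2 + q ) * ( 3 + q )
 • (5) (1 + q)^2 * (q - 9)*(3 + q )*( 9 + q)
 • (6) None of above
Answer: 4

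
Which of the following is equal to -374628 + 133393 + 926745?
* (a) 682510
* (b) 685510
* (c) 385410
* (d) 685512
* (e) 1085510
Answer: b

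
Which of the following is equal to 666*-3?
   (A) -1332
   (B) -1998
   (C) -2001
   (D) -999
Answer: B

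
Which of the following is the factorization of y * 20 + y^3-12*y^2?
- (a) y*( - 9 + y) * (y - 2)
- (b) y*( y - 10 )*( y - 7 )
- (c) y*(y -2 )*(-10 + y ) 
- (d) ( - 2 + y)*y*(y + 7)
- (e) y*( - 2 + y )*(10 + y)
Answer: c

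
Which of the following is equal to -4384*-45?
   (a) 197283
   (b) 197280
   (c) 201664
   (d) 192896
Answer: b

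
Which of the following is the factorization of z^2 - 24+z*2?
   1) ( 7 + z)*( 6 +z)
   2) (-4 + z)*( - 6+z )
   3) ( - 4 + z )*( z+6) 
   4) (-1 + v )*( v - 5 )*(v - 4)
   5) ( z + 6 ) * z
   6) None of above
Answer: 3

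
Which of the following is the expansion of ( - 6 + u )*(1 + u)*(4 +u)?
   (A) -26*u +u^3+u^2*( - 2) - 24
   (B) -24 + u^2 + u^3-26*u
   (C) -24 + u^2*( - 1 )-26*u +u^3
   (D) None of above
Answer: C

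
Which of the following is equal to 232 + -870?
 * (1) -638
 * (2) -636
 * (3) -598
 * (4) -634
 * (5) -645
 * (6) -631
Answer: 1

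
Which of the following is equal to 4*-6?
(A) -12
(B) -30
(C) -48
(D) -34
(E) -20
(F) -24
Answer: F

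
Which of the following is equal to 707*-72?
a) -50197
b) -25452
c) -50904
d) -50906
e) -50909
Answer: c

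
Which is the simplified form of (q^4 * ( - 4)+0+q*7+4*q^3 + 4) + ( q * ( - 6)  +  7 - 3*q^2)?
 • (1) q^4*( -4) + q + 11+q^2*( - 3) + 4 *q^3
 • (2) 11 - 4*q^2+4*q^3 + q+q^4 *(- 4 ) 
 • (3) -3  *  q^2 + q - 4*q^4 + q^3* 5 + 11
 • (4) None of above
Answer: 1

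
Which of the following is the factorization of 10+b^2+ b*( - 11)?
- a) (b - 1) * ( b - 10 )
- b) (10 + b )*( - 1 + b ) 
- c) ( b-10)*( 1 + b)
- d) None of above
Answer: a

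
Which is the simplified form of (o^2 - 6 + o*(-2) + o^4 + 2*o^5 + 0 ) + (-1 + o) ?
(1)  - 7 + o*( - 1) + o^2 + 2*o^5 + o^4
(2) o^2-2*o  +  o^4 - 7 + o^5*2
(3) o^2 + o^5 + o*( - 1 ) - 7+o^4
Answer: 1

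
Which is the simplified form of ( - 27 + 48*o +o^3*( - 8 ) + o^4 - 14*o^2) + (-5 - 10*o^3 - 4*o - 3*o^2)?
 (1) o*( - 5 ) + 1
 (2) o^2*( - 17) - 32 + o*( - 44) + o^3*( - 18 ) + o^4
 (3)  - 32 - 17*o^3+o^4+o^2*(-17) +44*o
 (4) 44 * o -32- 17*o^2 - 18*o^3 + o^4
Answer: 4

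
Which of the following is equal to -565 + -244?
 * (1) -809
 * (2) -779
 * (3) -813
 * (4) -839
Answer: 1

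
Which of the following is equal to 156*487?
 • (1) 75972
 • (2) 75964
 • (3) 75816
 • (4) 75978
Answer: 1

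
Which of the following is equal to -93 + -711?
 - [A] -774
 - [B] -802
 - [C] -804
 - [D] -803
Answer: C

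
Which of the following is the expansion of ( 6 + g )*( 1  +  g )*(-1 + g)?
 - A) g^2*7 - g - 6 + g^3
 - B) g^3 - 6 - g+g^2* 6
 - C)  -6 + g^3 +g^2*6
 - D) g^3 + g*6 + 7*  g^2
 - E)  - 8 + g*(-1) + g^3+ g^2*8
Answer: B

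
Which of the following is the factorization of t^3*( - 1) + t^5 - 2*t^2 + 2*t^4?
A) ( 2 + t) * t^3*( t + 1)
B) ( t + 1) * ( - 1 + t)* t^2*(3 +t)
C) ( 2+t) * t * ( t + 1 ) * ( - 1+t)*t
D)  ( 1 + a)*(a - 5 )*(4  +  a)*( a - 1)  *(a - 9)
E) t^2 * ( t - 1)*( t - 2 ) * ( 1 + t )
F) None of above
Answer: C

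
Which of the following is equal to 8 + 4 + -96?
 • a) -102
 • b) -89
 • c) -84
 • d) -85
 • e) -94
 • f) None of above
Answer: c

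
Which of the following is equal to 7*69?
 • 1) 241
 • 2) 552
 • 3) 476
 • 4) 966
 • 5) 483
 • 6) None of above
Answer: 5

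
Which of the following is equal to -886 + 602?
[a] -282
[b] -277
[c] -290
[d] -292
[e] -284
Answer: e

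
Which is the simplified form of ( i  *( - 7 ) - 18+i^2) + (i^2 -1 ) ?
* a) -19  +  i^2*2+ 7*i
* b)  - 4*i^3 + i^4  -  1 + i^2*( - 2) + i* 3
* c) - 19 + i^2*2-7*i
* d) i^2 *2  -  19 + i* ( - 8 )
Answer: c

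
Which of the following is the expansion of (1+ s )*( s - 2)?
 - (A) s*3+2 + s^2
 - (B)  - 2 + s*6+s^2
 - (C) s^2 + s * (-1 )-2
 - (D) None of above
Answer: C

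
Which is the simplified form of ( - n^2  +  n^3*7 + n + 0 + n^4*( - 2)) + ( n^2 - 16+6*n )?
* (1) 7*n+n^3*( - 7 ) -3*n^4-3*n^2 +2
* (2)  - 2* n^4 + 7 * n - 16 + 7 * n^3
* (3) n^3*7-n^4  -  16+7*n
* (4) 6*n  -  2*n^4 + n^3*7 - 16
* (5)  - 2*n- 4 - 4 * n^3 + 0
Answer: 2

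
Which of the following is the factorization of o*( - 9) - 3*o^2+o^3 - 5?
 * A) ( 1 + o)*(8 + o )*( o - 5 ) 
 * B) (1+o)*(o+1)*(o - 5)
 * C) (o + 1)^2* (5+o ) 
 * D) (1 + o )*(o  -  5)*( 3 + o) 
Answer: B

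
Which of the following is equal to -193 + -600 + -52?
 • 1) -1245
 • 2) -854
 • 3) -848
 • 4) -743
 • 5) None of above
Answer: 5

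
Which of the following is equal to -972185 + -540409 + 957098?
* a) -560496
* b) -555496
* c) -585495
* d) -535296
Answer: b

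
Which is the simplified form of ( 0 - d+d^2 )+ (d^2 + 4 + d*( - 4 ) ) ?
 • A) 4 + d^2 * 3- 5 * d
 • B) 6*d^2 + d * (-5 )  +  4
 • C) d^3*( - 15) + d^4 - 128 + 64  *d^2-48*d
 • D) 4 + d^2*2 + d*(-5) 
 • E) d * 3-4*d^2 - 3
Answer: D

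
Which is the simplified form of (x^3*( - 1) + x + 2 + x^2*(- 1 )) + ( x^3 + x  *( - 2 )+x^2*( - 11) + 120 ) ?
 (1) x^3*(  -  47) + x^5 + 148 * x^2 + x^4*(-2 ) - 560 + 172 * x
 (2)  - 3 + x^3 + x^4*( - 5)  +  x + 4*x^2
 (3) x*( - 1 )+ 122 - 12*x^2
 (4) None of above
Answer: 3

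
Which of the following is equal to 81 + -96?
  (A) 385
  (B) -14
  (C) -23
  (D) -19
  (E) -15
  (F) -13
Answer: E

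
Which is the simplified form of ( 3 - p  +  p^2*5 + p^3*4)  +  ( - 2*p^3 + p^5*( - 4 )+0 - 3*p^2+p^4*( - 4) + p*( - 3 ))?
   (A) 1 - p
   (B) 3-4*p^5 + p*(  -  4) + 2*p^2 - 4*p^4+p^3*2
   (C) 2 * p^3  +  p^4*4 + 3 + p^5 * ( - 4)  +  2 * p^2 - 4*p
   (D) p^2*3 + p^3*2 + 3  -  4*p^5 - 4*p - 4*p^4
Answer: B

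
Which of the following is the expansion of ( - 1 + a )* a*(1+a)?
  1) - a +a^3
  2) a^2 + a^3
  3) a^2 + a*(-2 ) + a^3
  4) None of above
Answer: 1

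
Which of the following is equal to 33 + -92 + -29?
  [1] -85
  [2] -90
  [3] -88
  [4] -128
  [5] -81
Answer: 3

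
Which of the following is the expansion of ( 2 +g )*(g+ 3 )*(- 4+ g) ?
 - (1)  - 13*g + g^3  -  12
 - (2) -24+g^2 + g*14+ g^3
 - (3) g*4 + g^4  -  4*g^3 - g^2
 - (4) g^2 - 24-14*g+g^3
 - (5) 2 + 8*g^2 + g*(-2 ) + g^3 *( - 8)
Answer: 4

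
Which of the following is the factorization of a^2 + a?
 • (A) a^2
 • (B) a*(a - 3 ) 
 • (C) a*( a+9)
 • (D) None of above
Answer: D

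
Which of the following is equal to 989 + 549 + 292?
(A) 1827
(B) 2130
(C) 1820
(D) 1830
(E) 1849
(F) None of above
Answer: D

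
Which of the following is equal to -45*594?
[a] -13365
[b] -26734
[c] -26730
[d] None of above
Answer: c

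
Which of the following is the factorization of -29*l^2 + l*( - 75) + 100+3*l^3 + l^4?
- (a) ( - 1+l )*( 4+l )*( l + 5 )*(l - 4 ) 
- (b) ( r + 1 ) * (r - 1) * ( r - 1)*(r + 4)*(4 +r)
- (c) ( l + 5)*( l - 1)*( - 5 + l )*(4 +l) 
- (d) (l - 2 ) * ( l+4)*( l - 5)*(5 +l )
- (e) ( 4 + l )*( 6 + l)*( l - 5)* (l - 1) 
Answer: c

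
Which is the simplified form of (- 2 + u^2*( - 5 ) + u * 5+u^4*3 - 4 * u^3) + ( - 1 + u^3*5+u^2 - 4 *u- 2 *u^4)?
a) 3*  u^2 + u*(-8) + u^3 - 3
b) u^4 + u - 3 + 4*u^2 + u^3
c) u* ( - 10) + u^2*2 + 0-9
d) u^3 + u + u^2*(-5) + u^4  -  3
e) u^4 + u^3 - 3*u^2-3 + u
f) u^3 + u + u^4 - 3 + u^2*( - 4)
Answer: f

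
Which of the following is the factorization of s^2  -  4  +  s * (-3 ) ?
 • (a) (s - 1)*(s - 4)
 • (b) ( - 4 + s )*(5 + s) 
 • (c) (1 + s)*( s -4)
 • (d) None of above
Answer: c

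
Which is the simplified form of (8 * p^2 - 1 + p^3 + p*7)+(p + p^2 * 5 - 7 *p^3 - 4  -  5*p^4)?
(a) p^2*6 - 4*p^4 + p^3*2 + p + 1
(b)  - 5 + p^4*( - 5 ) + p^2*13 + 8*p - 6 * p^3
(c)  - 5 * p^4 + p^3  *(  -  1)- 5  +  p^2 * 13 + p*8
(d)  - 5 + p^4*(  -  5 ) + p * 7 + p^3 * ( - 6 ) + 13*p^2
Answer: b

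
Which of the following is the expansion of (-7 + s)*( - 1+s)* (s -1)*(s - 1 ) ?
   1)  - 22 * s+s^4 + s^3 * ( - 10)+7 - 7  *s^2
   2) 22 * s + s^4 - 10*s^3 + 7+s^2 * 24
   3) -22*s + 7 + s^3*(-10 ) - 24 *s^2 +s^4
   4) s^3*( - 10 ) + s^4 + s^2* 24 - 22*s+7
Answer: 4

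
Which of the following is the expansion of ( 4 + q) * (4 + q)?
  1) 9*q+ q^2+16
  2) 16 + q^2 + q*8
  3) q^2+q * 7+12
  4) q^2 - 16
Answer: 2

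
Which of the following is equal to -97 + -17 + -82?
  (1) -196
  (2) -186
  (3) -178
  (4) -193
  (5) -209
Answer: 1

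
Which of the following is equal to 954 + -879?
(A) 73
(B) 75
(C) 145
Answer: B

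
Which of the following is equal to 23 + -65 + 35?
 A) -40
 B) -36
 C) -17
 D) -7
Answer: D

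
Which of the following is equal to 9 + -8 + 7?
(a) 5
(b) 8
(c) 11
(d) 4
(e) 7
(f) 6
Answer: b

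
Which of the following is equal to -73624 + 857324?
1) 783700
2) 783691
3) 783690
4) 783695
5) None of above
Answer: 1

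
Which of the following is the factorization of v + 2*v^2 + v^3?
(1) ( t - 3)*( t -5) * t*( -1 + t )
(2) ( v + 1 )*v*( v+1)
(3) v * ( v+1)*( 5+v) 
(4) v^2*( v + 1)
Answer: 2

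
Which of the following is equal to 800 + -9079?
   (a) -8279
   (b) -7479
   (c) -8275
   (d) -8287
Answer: a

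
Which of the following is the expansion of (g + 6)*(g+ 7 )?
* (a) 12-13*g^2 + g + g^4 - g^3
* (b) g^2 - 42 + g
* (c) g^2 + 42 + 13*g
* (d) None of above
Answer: c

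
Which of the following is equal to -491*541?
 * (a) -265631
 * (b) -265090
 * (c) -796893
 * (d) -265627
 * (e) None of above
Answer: a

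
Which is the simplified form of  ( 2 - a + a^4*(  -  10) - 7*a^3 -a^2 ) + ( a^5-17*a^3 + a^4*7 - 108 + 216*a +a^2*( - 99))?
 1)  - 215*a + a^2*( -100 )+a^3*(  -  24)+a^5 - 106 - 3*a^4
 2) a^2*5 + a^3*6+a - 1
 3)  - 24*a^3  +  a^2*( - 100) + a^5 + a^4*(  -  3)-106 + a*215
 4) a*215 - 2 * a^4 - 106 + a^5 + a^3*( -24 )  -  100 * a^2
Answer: 3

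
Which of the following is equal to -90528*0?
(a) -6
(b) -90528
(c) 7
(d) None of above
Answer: d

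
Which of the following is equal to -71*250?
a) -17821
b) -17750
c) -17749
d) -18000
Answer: b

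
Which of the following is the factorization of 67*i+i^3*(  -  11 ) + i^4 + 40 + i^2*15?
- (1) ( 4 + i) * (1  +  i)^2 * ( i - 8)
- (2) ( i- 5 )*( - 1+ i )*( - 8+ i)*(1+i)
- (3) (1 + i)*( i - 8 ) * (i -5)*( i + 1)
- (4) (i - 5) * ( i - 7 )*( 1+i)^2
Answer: 3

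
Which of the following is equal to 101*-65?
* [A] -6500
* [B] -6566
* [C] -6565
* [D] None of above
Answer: C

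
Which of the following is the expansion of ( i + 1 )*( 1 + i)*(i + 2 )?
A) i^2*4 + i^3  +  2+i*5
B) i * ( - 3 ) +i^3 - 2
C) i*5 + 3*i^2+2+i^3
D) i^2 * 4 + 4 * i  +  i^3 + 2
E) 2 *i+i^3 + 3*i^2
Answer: A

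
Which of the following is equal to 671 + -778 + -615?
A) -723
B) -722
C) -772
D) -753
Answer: B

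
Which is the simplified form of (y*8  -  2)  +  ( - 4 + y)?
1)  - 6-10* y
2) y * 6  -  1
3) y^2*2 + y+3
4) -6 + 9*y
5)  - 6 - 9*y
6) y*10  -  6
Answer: 4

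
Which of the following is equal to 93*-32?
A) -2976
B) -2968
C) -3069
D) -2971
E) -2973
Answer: A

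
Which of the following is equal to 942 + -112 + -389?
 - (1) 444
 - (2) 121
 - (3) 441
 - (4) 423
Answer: 3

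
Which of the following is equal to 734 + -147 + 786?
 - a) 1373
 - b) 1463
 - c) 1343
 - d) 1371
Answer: a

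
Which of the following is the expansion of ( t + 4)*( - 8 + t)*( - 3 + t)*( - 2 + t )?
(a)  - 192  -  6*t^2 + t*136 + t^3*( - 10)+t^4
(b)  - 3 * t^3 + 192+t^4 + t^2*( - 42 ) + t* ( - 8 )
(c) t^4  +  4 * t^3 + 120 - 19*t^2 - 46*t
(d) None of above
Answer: d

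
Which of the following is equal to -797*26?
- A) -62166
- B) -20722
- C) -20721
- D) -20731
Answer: B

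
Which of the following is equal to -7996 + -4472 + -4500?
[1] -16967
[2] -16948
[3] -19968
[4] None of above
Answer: 4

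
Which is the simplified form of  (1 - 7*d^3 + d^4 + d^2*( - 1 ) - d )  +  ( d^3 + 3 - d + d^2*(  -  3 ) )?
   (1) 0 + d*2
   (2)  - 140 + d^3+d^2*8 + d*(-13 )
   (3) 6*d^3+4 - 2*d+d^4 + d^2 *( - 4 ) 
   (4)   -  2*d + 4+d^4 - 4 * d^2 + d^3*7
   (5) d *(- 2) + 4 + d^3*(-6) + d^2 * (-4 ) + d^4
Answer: 5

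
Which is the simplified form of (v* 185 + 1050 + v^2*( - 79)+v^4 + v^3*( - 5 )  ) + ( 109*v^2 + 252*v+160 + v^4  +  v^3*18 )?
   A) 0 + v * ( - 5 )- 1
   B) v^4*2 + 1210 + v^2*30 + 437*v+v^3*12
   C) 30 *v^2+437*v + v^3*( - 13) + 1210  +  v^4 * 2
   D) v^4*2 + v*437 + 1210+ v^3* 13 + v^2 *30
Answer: D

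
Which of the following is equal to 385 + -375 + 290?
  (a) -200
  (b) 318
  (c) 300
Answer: c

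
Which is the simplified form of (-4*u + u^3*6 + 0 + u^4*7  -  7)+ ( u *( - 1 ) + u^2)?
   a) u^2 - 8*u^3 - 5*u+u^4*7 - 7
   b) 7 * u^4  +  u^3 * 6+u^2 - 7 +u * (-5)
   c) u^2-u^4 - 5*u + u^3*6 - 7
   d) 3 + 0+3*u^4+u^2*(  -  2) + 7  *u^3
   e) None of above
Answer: b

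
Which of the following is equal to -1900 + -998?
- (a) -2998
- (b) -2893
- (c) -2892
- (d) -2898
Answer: d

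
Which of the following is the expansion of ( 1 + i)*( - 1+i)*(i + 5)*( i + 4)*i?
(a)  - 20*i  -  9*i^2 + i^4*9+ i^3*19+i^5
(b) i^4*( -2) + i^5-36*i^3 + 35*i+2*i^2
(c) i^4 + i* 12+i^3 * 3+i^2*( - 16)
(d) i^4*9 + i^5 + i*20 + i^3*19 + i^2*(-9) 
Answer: a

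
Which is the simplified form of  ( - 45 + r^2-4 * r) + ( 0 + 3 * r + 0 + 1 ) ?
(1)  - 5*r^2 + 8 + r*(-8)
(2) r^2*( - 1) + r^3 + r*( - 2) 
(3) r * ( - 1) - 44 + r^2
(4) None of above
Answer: 3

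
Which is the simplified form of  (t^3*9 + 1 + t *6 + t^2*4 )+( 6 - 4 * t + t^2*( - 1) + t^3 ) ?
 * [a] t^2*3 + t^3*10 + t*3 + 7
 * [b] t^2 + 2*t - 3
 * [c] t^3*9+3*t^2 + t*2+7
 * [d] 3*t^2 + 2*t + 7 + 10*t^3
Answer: d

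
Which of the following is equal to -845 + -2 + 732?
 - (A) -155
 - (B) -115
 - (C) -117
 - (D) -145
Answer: B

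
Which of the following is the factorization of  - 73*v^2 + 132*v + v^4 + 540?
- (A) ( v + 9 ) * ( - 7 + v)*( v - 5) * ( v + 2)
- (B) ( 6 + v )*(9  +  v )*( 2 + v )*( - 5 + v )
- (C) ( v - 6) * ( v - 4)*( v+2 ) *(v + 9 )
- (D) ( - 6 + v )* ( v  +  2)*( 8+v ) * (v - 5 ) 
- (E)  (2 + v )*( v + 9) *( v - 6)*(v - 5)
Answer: E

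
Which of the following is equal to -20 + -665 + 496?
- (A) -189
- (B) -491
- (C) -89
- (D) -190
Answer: A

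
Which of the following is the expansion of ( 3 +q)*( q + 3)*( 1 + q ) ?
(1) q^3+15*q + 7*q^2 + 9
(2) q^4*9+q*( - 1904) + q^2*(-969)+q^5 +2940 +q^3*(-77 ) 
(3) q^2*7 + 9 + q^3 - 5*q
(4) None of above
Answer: 1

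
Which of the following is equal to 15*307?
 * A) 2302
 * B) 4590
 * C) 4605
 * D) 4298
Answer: C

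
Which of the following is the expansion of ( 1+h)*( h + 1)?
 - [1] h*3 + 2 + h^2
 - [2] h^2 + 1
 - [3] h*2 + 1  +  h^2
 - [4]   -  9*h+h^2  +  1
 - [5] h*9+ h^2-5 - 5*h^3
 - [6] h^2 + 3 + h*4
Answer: 3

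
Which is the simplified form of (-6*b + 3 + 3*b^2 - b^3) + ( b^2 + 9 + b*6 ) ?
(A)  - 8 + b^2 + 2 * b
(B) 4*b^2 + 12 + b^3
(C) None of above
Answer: C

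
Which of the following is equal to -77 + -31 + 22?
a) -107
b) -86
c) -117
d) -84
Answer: b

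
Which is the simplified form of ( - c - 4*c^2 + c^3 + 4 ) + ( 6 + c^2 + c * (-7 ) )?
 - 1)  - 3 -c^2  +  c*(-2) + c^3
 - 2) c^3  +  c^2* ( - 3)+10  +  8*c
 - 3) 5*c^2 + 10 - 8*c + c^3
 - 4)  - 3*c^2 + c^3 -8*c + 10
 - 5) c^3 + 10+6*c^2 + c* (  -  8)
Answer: 4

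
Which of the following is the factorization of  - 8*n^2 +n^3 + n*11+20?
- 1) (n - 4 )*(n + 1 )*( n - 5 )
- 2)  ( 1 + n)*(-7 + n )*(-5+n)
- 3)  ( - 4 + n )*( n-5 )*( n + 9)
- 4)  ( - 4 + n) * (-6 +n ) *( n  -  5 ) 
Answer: 1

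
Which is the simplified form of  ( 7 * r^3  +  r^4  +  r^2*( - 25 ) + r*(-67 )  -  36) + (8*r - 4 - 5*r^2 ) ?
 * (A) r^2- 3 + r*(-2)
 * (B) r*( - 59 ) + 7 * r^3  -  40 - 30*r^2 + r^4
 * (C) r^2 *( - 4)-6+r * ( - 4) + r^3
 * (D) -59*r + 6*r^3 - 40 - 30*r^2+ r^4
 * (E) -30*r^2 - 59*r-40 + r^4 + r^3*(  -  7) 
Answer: B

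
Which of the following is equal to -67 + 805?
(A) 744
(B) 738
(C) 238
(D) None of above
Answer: B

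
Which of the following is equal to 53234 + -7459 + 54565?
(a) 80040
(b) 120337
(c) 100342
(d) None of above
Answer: d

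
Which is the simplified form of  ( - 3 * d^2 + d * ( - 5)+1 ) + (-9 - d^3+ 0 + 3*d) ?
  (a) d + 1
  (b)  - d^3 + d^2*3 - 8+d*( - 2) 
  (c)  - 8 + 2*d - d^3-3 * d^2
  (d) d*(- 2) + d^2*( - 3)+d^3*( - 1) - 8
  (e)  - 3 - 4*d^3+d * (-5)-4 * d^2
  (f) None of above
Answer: d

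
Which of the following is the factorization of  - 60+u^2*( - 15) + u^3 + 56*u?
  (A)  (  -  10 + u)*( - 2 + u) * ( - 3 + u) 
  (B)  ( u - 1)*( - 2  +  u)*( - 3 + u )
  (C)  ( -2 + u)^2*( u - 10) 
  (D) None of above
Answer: A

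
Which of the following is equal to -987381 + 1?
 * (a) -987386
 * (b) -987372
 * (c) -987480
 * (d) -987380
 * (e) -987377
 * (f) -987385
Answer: d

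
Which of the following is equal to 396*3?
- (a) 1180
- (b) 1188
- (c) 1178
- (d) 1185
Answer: b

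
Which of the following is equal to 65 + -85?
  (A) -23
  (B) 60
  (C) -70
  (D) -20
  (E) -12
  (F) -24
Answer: D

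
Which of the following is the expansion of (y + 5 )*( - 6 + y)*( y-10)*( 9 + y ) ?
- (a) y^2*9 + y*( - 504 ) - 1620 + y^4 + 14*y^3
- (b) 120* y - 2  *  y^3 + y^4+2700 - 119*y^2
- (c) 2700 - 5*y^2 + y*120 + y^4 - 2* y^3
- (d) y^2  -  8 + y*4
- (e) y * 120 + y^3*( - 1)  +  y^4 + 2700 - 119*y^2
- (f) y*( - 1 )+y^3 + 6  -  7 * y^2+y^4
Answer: b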